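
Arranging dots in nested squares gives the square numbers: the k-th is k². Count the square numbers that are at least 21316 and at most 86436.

The n-th square number is n².
Smallest index with value ≥ 21316: n = 146 (giving 21316).
Largest index with value ≤ 86436: n = 294 (giving 86436).
Indices 146 through 294: 149 terms.

149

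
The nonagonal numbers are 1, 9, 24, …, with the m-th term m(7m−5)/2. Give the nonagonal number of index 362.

457749

The 362nd nonagonal number is n(7n−5)/2 with n = 362.
362·(7·362 − 5)/2 = 362·2529/2 = 457749.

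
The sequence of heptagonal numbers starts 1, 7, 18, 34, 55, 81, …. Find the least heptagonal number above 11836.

12145

Solve n(5n−3)/2 > 11836 for integer n.
The largest n with value ≤ 11836 is 69 (since 11799 ≤ 11836 < 12145), so the first above is n = 70, value 12145.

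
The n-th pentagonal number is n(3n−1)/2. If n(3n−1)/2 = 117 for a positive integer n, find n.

Set n(3n−1)/2 = 117, giving 3n² − n − 234 = 0.
The discriminant is 1 + 24·117 = 2809, and √2809 = 53.
So n = (1 + 53) / 6 = 54/6 = 9.

9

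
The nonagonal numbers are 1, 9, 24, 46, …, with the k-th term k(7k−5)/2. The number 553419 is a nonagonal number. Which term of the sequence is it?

Set n(7n−5)/2 = 553419, giving 7n² − 5n − 1106838 = 0.
So n = (5 + 5567) / 14 = 5572/14 = 398.
Check: 398·(7·398 − 5)/2 = 553419. ✓

398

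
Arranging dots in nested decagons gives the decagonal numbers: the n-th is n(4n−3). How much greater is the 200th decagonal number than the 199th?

Consecutive decagonal numbers differ by 8n − 7: here 8·200 − 7 = 1593.

1593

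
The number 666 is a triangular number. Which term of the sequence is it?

36

Set n(n+1)/2 = 666, giving n² + n − 1332 = 0.
The discriminant is 1 + 8·666 = 5329, and √5329 = 73.
So n = (-1 + 73) / 2 = 72/2 = 36.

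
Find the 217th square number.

47089

The 217th square number is n² with n = 217.
217² = 47089.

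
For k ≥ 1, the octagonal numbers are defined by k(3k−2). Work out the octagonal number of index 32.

3008

32·(3·32 − 2) = 32·94 = 3008.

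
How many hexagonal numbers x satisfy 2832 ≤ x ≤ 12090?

41

The n-th hexagonal number is n(2n−1).
Smallest index with value ≥ 2832: n = 38 (giving 2850).
Largest index with value ≤ 12090: n = 78 (giving 12090).
Indices 38 through 78: 41 terms.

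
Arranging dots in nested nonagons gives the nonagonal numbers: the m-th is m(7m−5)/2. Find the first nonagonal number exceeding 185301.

Solve n(7n−5)/2 > 185301 for integer n.
The largest n with value ≤ 185301 is 230 (since 184575 ≤ 185301 < 186186), so the first above is n = 231, value 186186.

186186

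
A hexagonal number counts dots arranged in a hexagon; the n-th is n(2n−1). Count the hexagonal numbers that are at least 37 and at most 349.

The n-th hexagonal number is n(2n−1).
Smallest index with value ≥ 37: n = 5 (giving 45).
Largest index with value ≤ 349: n = 13 (giving 325).
Indices 5 through 13: 9 terms.

9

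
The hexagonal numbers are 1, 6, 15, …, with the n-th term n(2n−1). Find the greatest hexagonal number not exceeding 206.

Solve n(2n−1) ≤ 206 for integer n.
n = 10 gives 190 ≤ 206, while n = 11 gives 231 > 206; so the answer is 190.

190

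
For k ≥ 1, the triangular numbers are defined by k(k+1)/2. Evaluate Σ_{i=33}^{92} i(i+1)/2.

128060

Σ i(i+1)/2 = (Σi² + Σi) / 2 over i = 33..92.
Σi = 4278 − 528 = 3750 and Σi² = 263810 − 11440 = 252370.
(1·252370 + 1·3750) / 2 = 256120/2 = 128060.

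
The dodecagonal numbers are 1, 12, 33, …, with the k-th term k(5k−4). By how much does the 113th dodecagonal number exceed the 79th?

32504

113·(5·113 − 4) = 63393 and 79·(5·79 − 4) = 30889.
Difference: 63393 − 30889 = 32504.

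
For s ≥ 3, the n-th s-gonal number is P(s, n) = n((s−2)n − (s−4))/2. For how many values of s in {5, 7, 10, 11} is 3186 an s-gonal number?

s = 5: P(5, 46) = 3151 and P(5, 47) = 3290; 3186 is not s-gonal.
s = 7: P(7, 36) = 3186. ✓
s = 10: P(10, 28) = 3052 and P(10, 29) = 3277; 3186 is not s-gonal.
s = 11: P(11, 27) = 3186. ✓
Hits: s ∈ {7, 11} → 2.

2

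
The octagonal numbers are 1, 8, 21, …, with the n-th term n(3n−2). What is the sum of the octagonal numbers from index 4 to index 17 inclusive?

Σ i(3i−2) = 3Σi² − 2Σi over i = 4..17.
Σi = 153 − 6 = 147 and Σi² = 1785 − 14 = 1771.
3·1771 − 2·147 = 5019.

5019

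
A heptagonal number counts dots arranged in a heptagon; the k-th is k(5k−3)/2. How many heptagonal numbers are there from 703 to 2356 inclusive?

The n-th heptagonal number is n(5n−3)/2.
Smallest index with value ≥ 703: n = 18 (giving 783).
Largest index with value ≤ 2356: n = 31 (giving 2356).
Indices 18 through 31: 14 terms.

14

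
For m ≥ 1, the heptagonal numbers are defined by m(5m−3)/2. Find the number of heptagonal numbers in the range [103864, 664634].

311

The n-th heptagonal number is n(5n−3)/2.
Smallest index with value ≥ 103864: n = 205 (giving 104755).
Largest index with value ≤ 664634: n = 515 (giving 662290).
Indices 205 through 515: 311 terms.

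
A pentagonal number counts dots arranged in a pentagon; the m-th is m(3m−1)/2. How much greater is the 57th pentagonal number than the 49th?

1268

57·(3·57 − 1)/2 = 4845 and 49·(3·49 − 1)/2 = 3577.
Difference: 4845 − 3577 = 1268.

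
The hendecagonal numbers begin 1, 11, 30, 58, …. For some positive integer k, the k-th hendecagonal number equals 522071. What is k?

Set n(9n−7)/2 = 522071, giving 9n² − 7n − 1044142 = 0.
So n = (7 + 6131) / 18 = 6138/18 = 341.

341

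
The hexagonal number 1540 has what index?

Set n(2n−1) = 1540, giving 2n² − n − 1540 = 0.
So n = (1 + 111) / 4 = 112/4 = 28.

28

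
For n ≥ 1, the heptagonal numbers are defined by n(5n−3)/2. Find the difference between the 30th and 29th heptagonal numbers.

Consecutive heptagonal numbers differ by 5n − 4: here 5·30 − 4 = 146.

146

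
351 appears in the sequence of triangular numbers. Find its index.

26

Set n(n+1)/2 = 351, giving n² + n − 702 = 0.
The discriminant is 1 + 8·351 = 2809, and √2809 = 53.
So n = (-1 + 53) / 2 = 52/2 = 26.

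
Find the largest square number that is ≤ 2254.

Solve n² ≤ 2254 for integer n.
n = 47 gives 2209 ≤ 2254, while n = 48 gives 2304 > 2254; so the answer is 2209.

2209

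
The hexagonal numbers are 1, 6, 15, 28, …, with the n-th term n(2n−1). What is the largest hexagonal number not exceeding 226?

190

Solve n(2n−1) ≤ 226 for integer n.
n = 10 gives 190 ≤ 226, while n = 11 gives 231 > 226; so the answer is 190.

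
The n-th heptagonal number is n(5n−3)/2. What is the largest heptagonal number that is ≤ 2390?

Solve n(5n−3)/2 ≤ 2390 for integer n.
n = 31 gives 2356 ≤ 2390, while n = 32 gives 2512 > 2390; so the answer is 2356.

2356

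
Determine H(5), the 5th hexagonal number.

The 5th hexagonal number is n(2n−1) with n = 5.
5·(2·5 − 1) = 5·9 = 45.

45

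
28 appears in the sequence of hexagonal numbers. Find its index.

4

Set n(2n−1) = 28, giving 2n² − n − 28 = 0.
So n = (1 + 15) / 4 = 16/4 = 4.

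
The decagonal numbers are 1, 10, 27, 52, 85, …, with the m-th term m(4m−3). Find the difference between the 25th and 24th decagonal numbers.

Consecutive decagonal numbers differ by 8n − 7: here 8·25 − 7 = 193.

193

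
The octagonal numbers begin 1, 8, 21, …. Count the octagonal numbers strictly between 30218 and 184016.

147

The n-th octagonal number is n(3n−2).
Smallest index with value > 30218: n = 101 (giving 30401).
Largest index with value < 184016: n = 247 (giving 182533).
Indices 101 through 247: 147 terms.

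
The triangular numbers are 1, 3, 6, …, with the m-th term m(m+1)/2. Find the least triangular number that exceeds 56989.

Solve n(n+1)/2 > 56989 for integer n.
The largest n with value ≤ 56989 is 337 (since 56953 ≤ 56989 < 57291), so the first above is n = 338, value 57291.

57291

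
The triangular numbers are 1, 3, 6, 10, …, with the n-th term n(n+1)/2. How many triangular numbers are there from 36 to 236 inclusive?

14

The n-th triangular number is n(n+1)/2.
Smallest index with value ≥ 36: n = 8 (giving 36).
Largest index with value ≤ 236: n = 21 (giving 231).
Indices 8 through 21: 14 terms.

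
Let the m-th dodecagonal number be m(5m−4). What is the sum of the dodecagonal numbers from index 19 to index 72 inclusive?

614727

Σ i(5i−4) = 5Σi² − 4Σi over i = 19..72.
Σi = 2628 − 171 = 2457 and Σi² = 127020 − 2109 = 124911.
5·124911 − 4·2457 = 614727.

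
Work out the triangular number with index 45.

The 45th triangular number is n(n+1)/2 with n = 45.
45·46/2 = 2070/2 = 1035.

1035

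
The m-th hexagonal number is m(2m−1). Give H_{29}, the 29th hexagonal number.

The 29th hexagonal number is n(2n−1) with n = 29.
29·(2·29 − 1) = 29·57 = 1653.

1653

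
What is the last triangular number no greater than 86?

78

Solve n(n+1)/2 ≤ 86 for integer n.
n = 12 gives 78 ≤ 86, while n = 13 gives 91 > 86; so the answer is 78.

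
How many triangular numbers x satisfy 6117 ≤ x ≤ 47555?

The n-th triangular number is n(n+1)/2.
Smallest index with value ≥ 6117: n = 111 (giving 6216).
Largest index with value ≤ 47555: n = 307 (giving 47278).
Indices 111 through 307: 197 terms.

197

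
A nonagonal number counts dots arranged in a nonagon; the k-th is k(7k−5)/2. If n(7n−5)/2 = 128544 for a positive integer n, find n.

192

Set n(7n−5)/2 = 128544, giving 7n² − 5n − 257088 = 0.
The discriminant is 25 + 56·128544 = 7198489, and √7198489 = 2683.
So n = (5 + 2683) / 14 = 2688/14 = 192.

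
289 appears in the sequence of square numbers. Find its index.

We need n² = 289, so n = √289 = 17.

17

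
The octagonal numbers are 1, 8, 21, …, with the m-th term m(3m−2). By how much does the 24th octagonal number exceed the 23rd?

139

Consecutive octagonal numbers differ by 6n − 5: here 6·24 − 5 = 139.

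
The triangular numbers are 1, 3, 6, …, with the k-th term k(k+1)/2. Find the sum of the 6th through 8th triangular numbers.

85

Σ i(i+1)/2 = (Σi² + Σi) / 2 over i = 6..8.
Σi = 36 − 15 = 21 and Σi² = 204 − 55 = 149.
(1·149 + 1·21) / 2 = 170/2 = 85.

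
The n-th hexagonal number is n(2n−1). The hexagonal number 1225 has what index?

Set n(2n−1) = 1225, giving 2n² − n − 1225 = 0.
The discriminant is 1 + 8·1225 = 9801, and √9801 = 99.
So n = (1 + 99) / 4 = 100/4 = 25.

25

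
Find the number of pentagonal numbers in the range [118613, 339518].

The n-th pentagonal number is n(3n−1)/2.
Smallest index with value ≥ 118613: n = 282 (giving 119145).
Largest index with value ≤ 339518: n = 475 (giving 338200).
Indices 282 through 475: 194 terms.

194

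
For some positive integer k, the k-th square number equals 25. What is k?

We need n² = 25, so n = √25 = 5.

5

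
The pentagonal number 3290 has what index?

Set n(3n−1)/2 = 3290, giving 3n² − n − 6580 = 0.
The discriminant is 1 + 24·3290 = 78961, and √78961 = 281.
So n = (1 + 281) / 6 = 282/6 = 47.
Check: 47·(3·47 − 1)/2 = 3290. ✓

47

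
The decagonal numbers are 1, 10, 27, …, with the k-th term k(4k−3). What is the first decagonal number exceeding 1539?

1540

Solve n(4n−3) > 1539 for integer n.
The largest n with value ≤ 1539 is 19 (since 1387 ≤ 1539 < 1540), so the first above is n = 20, value 1540.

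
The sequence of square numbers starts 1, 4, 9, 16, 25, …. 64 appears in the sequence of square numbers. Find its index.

8

We need n² = 64, so n = √64 = 8.
Check: 8² = 64. ✓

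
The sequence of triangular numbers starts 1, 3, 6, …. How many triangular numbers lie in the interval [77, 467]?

The n-th triangular number is n(n+1)/2.
Smallest index with value ≥ 77: n = 12 (giving 78).
Largest index with value ≤ 467: n = 30 (giving 465).
Indices 12 through 30: 19 terms.

19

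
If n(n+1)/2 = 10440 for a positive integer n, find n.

Set n(n+1)/2 = 10440, giving n² + n − 20880 = 0.
The discriminant is 1 + 8·10440 = 83521, and √83521 = 289.
So n = (-1 + 289) / 2 = 288/2 = 144.
Check: 144·145/2 = 10440. ✓

144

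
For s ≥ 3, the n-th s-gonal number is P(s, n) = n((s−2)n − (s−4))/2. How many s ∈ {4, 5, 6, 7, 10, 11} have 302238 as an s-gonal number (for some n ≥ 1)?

1

s = 4: P(4, 549) = 301401 and P(4, 550) = 302500; 302238 is not s-gonal.
s = 5: P(5, 449) = 302177 and P(5, 450) = 303525; 302238 is not s-gonal.
s = 6: P(6, 388) = 300700 and P(6, 389) = 302253; 302238 is not s-gonal.
s = 7: P(7, 348) = 302238. ✓
s = 10: P(10, 275) = 301675 and P(10, 276) = 303876; 302238 is not s-gonal.
s = 11: P(11, 259) = 300958 and P(11, 260) = 303290; 302238 is not s-gonal.
Hits: s ∈ {7} → 1.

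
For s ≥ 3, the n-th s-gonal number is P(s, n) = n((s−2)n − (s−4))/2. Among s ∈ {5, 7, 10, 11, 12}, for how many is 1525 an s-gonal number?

s = 5: P(5, 32) = 1520 and P(5, 33) = 1617; 1525 is not s-gonal.
s = 7: P(7, 25) = 1525. ✓
s = 10: P(10, 19) = 1387 and P(10, 20) = 1540; 1525 is not s-gonal.
s = 11: P(11, 18) = 1395 and P(11, 19) = 1558; 1525 is not s-gonal.
s = 12: P(12, 17) = 1377 and P(12, 18) = 1548; 1525 is not s-gonal.
Hits: s ∈ {7} → 1.

1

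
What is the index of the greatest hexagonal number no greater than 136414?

261

Solve n(2n−1) ≤ 136414 for integer n.
n = 261 gives 135981 ≤ 136414, while n = 262 gives 137026 > 136414; so the answer is index 261.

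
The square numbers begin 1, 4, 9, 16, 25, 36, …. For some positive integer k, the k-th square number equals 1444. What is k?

We need n² = 1444, so n = √1444 = 38.

38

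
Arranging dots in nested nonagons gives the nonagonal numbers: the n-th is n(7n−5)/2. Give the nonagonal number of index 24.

24·(7·24 − 5)/2 = 24·163/2 = 1956.

1956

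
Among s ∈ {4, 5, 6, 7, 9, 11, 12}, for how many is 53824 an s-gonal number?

1

s = 4: P(4, 232) = 53824. ✓
s = 5: P(5, 189) = 53487 and P(5, 190) = 54055; 53824 is not s-gonal.
s = 6: P(6, 164) = 53628 and P(6, 165) = 54285; 53824 is not s-gonal.
s = 7: P(7, 147) = 53802 and P(7, 148) = 54538; 53824 is not s-gonal.
s = 9: P(9, 124) = 53506 and P(9, 125) = 54375; 53824 is not s-gonal.
s = 11: P(11, 109) = 53083 and P(11, 110) = 54065; 53824 is not s-gonal.
s = 12: P(12, 104) = 53664 and P(12, 105) = 54705; 53824 is not s-gonal.
Hits: s ∈ {4} → 1.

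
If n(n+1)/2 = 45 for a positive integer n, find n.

Set n(n+1)/2 = 45, giving n² + n − 90 = 0.
The discriminant is 1 + 8·45 = 361, and √361 = 19.
So n = (-1 + 19) / 2 = 18/2 = 9.

9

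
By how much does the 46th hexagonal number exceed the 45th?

Consecutive hexagonal numbers differ by 4n − 3: here 4·46 − 3 = 181.

181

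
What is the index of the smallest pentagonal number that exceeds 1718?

35

Solve n(3n−1)/2 > 1718 for integer n.
The largest n with value ≤ 1718 is 34 (since 1717 ≤ 1718 < 1820), so the first above is n = 35, value 1820.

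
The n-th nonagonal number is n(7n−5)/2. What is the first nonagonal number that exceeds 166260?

167316

Solve n(7n−5)/2 > 166260 for integer n.
The largest n with value ≤ 166260 is 218 (since 165789 ≤ 166260 < 167316), so the first above is n = 219, value 167316.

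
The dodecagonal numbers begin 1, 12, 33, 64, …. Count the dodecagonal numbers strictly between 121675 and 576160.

183

The n-th dodecagonal number is n(5n−4).
Smallest index with value > 121675: n = 157 (giving 122617).
Largest index with value < 576160: n = 339 (giving 573249).
Indices 157 through 339: 183 terms.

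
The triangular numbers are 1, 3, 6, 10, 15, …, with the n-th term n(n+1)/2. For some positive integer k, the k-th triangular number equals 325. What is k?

Set n(n+1)/2 = 325, giving n² + n − 650 = 0.
The discriminant is 1 + 8·325 = 2601, and √2601 = 51.
So n = (-1 + 51) / 2 = 50/2 = 25.

25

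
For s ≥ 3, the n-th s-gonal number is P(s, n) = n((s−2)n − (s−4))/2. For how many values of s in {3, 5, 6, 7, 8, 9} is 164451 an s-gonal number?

2

s = 3: P(3, 573) = 164451. ✓
s = 5: P(5, 331) = 164176 and P(5, 332) = 165170; 164451 is not s-gonal.
s = 6: P(6, 287) = 164451. ✓
s = 7: P(7, 256) = 163456 and P(7, 257) = 164737; 164451 is not s-gonal.
s = 8: P(8, 234) = 163800 and P(8, 235) = 165205; 164451 is not s-gonal.
s = 9: P(9, 217) = 164269 and P(9, 218) = 165789; 164451 is not s-gonal.
Hits: s ∈ {3, 6} → 2.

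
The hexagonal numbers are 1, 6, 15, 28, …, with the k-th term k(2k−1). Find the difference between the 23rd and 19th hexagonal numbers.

23·(2·23 − 1) = 1035 and 19·(2·19 − 1) = 703.
Difference: 1035 − 703 = 332.

332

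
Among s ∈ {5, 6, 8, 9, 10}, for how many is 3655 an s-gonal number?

1

s = 5: P(5, 49) = 3577 and P(5, 50) = 3725; 3655 is not s-gonal.
s = 6: P(6, 43) = 3655. ✓
s = 8: P(8, 35) = 3605 and P(8, 36) = 3816; 3655 is not s-gonal.
s = 9: P(9, 32) = 3504 and P(9, 33) = 3729; 3655 is not s-gonal.
s = 10: P(10, 30) = 3510 and P(10, 31) = 3751; 3655 is not s-gonal.
Hits: s ∈ {6} → 1.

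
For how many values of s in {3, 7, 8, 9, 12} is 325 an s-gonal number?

2

s = 3: P(3, 25) = 325. ✓
s = 7: P(7, 11) = 286 and P(7, 12) = 342; 325 is not s-gonal.
s = 8: P(8, 10) = 280 and P(8, 11) = 341; 325 is not s-gonal.
s = 9: P(9, 10) = 325. ✓
s = 12: P(12, 8) = 288 and P(12, 9) = 369; 325 is not s-gonal.
Hits: s ∈ {3, 9} → 2.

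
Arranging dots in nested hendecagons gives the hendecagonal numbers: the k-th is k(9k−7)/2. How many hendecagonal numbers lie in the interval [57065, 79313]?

The n-th hendecagonal number is n(9n−7)/2.
Smallest index with value ≥ 57065: n = 113 (giving 57065).
Largest index with value ≤ 79313: n = 133 (giving 79135).
Indices 113 through 133: 21 terms.

21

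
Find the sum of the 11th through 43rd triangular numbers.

13970

Σ i(i+1)/2 = (Σi² + Σi) / 2 over i = 11..43.
Σi = 946 − 55 = 891 and Σi² = 27434 − 385 = 27049.
(1·27049 + 1·891) / 2 = 27940/2 = 13970.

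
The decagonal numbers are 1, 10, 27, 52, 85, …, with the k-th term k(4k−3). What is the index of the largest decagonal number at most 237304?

Solve n(4n−3) ≤ 237304 for integer n.
n = 243 gives 235467 ≤ 237304, while n = 244 gives 237412 > 237304; so the answer is index 243.

243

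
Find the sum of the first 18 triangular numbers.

Σ i(i+1)/2 = (Σi² + Σi) / 2 over i = 1..18.
Σi = 171 and Σi² = 2109.
(1·2109 + 1·171) / 2 = 2280/2 = 1140.

1140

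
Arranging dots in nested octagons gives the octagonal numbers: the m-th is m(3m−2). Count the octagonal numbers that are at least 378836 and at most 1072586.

243

The n-th octagonal number is n(3n−2).
Smallest index with value ≥ 378836: n = 356 (giving 379496).
Largest index with value ≤ 1072586: n = 598 (giving 1071616).
Indices 356 through 598: 243 terms.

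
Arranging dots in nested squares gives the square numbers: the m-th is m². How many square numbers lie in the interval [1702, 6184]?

37

The n-th square number is n².
Smallest index with value ≥ 1702: n = 42 (giving 1764).
Largest index with value ≤ 6184: n = 78 (giving 6084).
Indices 42 through 78: 37 terms.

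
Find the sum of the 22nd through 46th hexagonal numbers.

Σ i(2i−1) = 2Σi² − Σi over i = 22..46.
Σi = 1081 − 231 = 850 and Σi² = 33511 − 3311 = 30200.
2·30200 − 1·850 = 59550.

59550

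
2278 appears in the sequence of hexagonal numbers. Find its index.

34

Set n(2n−1) = 2278, giving 2n² − n − 2278 = 0.
The discriminant is 1 + 8·2278 = 18225, and √18225 = 135.
So n = (1 + 135) / 4 = 136/4 = 34.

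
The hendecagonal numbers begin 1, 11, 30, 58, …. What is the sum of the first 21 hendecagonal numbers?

14091

Σ i(9i−7)/2 = (9Σi² − 7Σi) / 2 over i = 1..21.
Σi = 231 and Σi² = 3311.
(9·3311 − 7·231) / 2 = 28182/2 = 14091.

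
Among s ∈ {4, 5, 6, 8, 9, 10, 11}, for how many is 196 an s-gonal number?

2

s = 4: P(4, 14) = 196. ✓
s = 5: P(5, 11) = 176 and P(5, 12) = 210; 196 is not s-gonal.
s = 6: P(6, 10) = 190 and P(6, 11) = 231; 196 is not s-gonal.
s = 8: P(8, 8) = 176 and P(8, 9) = 225; 196 is not s-gonal.
s = 9: P(9, 7) = 154 and P(9, 8) = 204; 196 is not s-gonal.
s = 10: P(10, 7) = 175 and P(10, 8) = 232; 196 is not s-gonal.
s = 11: P(11, 7) = 196. ✓
Hits: s ∈ {4, 11} → 2.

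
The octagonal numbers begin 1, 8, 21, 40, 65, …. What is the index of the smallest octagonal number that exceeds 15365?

Solve n(3n−2) > 15365 for integer n.
The largest n with value ≤ 15365 is 71 (since 14981 ≤ 15365 < 15408), so the first above is n = 72, value 15408.

72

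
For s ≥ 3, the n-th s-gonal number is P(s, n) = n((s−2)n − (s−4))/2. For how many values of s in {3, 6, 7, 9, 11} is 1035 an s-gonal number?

s = 3: P(3, 45) = 1035. ✓
s = 6: P(6, 23) = 1035. ✓
s = 7: P(7, 20) = 970 and P(7, 21) = 1071; 1035 is not s-gonal.
s = 9: P(9, 17) = 969 and P(9, 18) = 1089; 1035 is not s-gonal.
s = 11: P(11, 15) = 960 and P(11, 16) = 1096; 1035 is not s-gonal.
Hits: s ∈ {3, 6} → 2.

2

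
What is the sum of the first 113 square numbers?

Σ_{i=1}^{113} i² = 113·114·227/6 = 487369.

487369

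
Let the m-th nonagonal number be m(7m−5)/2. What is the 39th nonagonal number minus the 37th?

527

39·(7·39 − 5)/2 = 5226 and 37·(7·37 − 5)/2 = 4699.
Difference: 5226 − 4699 = 527.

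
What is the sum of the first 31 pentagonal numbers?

15376

Σ i(3i−1)/2 = (3Σi² − Σi) / 2 over i = 1..31.
Σi = 496 and Σi² = 10416.
(3·10416 − 1·496) / 2 = 30752/2 = 15376.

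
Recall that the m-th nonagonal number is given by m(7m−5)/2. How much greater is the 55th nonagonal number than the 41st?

4669

55·(7·55 − 5)/2 = 10450 and 41·(7·41 − 5)/2 = 5781.
Difference: 10450 − 5781 = 4669.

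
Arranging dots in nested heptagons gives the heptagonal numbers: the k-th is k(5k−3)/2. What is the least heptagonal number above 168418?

Solve n(5n−3)/2 > 168418 for integer n.
The largest n with value ≤ 168418 is 259 (since 167314 ≤ 168418 < 168610), so the first above is n = 260, value 168610.

168610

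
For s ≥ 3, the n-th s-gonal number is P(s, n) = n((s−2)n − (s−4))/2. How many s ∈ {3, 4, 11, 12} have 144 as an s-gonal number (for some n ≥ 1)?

s = 3: P(3, 16) = 136 and P(3, 17) = 153; 144 is not s-gonal.
s = 4: P(4, 12) = 144. ✓
s = 11: P(11, 6) = 141 and P(11, 7) = 196; 144 is not s-gonal.
s = 12: P(12, 5) = 105 and P(12, 6) = 156; 144 is not s-gonal.
Hits: s ∈ {4} → 1.

1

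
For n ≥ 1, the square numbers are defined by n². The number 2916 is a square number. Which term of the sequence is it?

We need n² = 2916, so n = √2916 = 54.

54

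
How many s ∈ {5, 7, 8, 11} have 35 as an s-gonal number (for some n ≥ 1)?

1

s = 5: P(5, 5) = 35. ✓
s = 7: P(7, 4) = 34 and P(7, 5) = 55; 35 is not s-gonal.
s = 8: P(8, 3) = 21 and P(8, 4) = 40; 35 is not s-gonal.
s = 11: P(11, 3) = 30 and P(11, 4) = 58; 35 is not s-gonal.
Hits: s ∈ {5} → 1.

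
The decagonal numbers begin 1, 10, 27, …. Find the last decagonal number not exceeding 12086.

Solve n(4n−3) ≤ 12086 for integer n.
n = 55 gives 11935 ≤ 12086, while n = 56 gives 12376 > 12086; so the answer is 11935.

11935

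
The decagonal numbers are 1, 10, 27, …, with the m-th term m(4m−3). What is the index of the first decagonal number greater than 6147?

Solve n(4n−3) > 6147 for integer n.
The largest n with value ≤ 6147 is 39 (since 5967 ≤ 6147 < 6280), so the first above is n = 40, value 6280.

40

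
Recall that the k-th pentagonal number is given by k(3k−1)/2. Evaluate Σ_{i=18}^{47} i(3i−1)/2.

Σ i(3i−1)/2 = (3Σi² − Σi) / 2 over i = 18..47.
Σi = 1128 − 153 = 975 and Σi² = 35720 − 1785 = 33935.
(3·33935 − 1·975) / 2 = 100830/2 = 50415.

50415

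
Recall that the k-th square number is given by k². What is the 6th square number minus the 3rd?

6² = 36 and 3² = 9.
Difference: 36 − 9 = 27.

27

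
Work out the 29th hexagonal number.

1653

The 29th hexagonal number is n(2n−1) with n = 29.
29·(2·29 − 1) = 29·57 = 1653.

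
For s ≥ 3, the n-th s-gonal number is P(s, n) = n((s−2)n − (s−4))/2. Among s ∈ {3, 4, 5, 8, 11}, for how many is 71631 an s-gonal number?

s = 3: P(3, 378) = 71631. ✓
s = 4: P(4, 267) = 71289 and P(4, 268) = 71824; 71631 is not s-gonal.
s = 5: P(5, 218) = 71177 and P(5, 219) = 71832; 71631 is not s-gonal.
s = 8: P(8, 154) = 70840 and P(8, 155) = 71765; 71631 is not s-gonal.
s = 11: P(11, 126) = 71001 and P(11, 127) = 72136; 71631 is not s-gonal.
Hits: s ∈ {3} → 1.

1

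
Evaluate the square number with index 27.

The 27th square number is n² with n = 27.
27² = 729.

729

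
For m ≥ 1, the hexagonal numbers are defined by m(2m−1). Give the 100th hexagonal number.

The 100th hexagonal number is n(2n−1) with n = 100.
100·(2·100 − 1) = 100·199 = 19900.

19900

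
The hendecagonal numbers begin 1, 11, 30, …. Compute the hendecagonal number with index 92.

92·(9·92 − 7)/2 = 92·821/2 = 37766.

37766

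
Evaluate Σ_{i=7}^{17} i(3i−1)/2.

2475

Σ i(3i−1)/2 = (3Σi² − Σi) / 2 over i = 7..17.
Σi = 153 − 21 = 132 and Σi² = 1785 − 91 = 1694.
(3·1694 − 1·132) / 2 = 4950/2 = 2475.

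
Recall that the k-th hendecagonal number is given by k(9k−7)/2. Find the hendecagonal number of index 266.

317471

The 266th hendecagonal number is n(9n−7)/2 with n = 266.
266·(9·266 − 7)/2 = 266·2387/2 = 317471.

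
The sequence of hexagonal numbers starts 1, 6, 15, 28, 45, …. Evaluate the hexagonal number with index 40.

3160

40·(2·40 − 1) = 40·79 = 3160.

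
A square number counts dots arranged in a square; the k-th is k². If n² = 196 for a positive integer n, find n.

We need n² = 196, so n = √196 = 14.
Check: 14² = 196. ✓

14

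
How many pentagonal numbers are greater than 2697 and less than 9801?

The n-th pentagonal number is n(3n−1)/2.
Smallest index with value > 2697: n = 43 (giving 2752).
Largest index with value < 9801: n = 80 (giving 9560).
Indices 43 through 80: 38 terms.

38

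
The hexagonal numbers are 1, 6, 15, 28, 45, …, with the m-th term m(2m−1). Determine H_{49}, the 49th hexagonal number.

The 49th hexagonal number is n(2n−1) with n = 49.
49·(2·49 − 1) = 49·97 = 4753.

4753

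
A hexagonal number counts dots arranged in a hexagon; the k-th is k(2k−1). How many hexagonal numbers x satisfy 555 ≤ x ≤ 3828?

28

The n-th hexagonal number is n(2n−1).
Smallest index with value ≥ 555: n = 17 (giving 561).
Largest index with value ≤ 3828: n = 44 (giving 3828).
Indices 17 through 44: 28 terms.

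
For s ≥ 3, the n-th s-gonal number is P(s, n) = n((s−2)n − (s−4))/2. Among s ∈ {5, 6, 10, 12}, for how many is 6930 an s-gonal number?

1

s = 5: P(5, 68) = 6902 and P(5, 69) = 7107; 6930 is not s-gonal.
s = 6: P(6, 59) = 6903 and P(6, 60) = 7140; 6930 is not s-gonal.
s = 10: P(10, 42) = 6930. ✓
s = 12: P(12, 37) = 6697 and P(12, 38) = 7068; 6930 is not s-gonal.
Hits: s ∈ {10} → 1.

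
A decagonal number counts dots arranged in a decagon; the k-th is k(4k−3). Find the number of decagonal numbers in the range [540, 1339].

7

The n-th decagonal number is n(4n−3).
Smallest index with value ≥ 540: n = 12 (giving 540).
Largest index with value ≤ 1339: n = 18 (giving 1242).
Indices 12 through 18: 7 terms.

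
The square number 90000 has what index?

300

We need n² = 90000, so n = √90000 = 300.
Check: 300² = 90000. ✓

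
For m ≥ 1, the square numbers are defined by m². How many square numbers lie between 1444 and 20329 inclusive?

The n-th square number is n².
Smallest index with value ≥ 1444: n = 38 (giving 1444).
Largest index with value ≤ 20329: n = 142 (giving 20164).
Indices 38 through 142: 105 terms.

105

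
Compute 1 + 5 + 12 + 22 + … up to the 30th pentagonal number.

13950

Σ i(3i−1)/2 = (3Σi² − Σi) / 2 over i = 1..30.
Σi = 465 and Σi² = 9455.
(3·9455 − 1·465) / 2 = 27900/2 = 13950.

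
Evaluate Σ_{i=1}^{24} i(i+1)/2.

Σ i(i+1)/2 = (Σi² + Σi) / 2 over i = 1..24.
Σi = 300 and Σi² = 4900.
(1·4900 + 1·300) / 2 = 5200/2 = 2600.

2600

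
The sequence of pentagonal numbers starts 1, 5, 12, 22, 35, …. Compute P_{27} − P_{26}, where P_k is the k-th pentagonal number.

Consecutive pentagonal numbers differ by 3n − 2: here 3·27 − 2 = 79.

79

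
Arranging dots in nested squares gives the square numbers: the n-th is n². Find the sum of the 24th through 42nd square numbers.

Σ_{i=24}^{42} i² = 25585 − 4324 = 21261.

21261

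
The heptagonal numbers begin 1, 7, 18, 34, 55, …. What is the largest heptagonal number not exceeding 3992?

3940

Solve n(5n−3)/2 ≤ 3992 for integer n.
n = 40 gives 3940 ≤ 3992, while n = 41 gives 4141 > 3992; so the answer is 3940.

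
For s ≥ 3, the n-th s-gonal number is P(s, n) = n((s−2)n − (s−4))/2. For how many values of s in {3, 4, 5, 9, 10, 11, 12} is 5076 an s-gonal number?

s = 3: P(3, 100) = 5050 and P(3, 101) = 5151; 5076 is not s-gonal.
s = 4: P(4, 71) = 5041 and P(4, 72) = 5184; 5076 is not s-gonal.
s = 5: P(5, 58) = 5017 and P(5, 59) = 5192; 5076 is not s-gonal.
s = 9: P(9, 38) = 4959 and P(9, 39) = 5226; 5076 is not s-gonal.
s = 10: P(10, 36) = 5076. ✓
s = 11: P(11, 33) = 4785 and P(11, 34) = 5083; 5076 is not s-gonal.
s = 12: P(12, 32) = 4992 and P(12, 33) = 5313; 5076 is not s-gonal.
Hits: s ∈ {10} → 1.

1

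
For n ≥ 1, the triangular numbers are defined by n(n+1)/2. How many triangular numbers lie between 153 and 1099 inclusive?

The n-th triangular number is n(n+1)/2.
Smallest index with value ≥ 153: n = 17 (giving 153).
Largest index with value ≤ 1099: n = 46 (giving 1081).
Indices 17 through 46: 30 terms.

30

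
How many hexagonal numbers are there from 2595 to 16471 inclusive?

55

The n-th hexagonal number is n(2n−1).
Smallest index with value ≥ 2595: n = 37 (giving 2701).
Largest index with value ≤ 16471: n = 91 (giving 16471).
Indices 37 through 91: 55 terms.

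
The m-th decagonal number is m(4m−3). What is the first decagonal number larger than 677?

742

Solve n(4n−3) > 677 for integer n.
The largest n with value ≤ 677 is 13 (since 637 ≤ 677 < 742), so the first above is n = 14, value 742.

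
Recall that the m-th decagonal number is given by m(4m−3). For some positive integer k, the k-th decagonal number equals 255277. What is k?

253

Set n(4n−3) = 255277, giving 4n² − 3n − 255277 = 0.
So n = (3 + 2021) / 8 = 2024/8 = 253.
Check: 253·(4·253 − 3) = 255277. ✓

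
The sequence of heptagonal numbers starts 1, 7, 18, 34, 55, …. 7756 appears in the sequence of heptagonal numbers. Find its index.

56

Set n(5n−3)/2 = 7756, giving 5n² − 3n − 15512 = 0.
So n = (3 + 557) / 10 = 560/10 = 56.
Check: 56·(5·56 − 3)/2 = 7756. ✓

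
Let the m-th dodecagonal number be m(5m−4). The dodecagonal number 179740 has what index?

Set n(5n−4) = 179740, giving 5n² − 4n − 179740 = 0.
The discriminant is 16 + 20·179740 = 3594816, and √3594816 = 1896.
So n = (4 + 1896) / 10 = 1900/10 = 190.

190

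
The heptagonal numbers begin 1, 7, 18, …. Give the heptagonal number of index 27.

1782

The 27th heptagonal number is n(5n−3)/2 with n = 27.
27·(5·27 − 3)/2 = 27·132/2 = 27·66 = 1782.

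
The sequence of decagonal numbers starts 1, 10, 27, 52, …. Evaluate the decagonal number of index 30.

3510

The 30th decagonal number is n(4n−3) with n = 30.
30·(4·30 − 3) = 30·117 = 3510.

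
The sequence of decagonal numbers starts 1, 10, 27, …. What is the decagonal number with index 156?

156·(4·156 − 3) = 156·621 = 96876.

96876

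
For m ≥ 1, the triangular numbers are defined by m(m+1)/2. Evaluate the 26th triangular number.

351

The 26th triangular number is n(n+1)/2 with n = 26.
26·27/2 = 702/2 = 351.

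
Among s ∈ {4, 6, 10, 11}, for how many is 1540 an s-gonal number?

s = 4: P(4, 39) = 1521 and P(4, 40) = 1600; 1540 is not s-gonal.
s = 6: P(6, 28) = 1540. ✓
s = 10: P(10, 20) = 1540. ✓
s = 11: P(11, 18) = 1395 and P(11, 19) = 1558; 1540 is not s-gonal.
Hits: s ∈ {6, 10} → 2.

2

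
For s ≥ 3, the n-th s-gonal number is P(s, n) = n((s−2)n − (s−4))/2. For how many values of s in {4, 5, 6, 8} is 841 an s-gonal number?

s = 4: P(4, 29) = 841. ✓
s = 5: P(5, 23) = 782 and P(5, 24) = 852; 841 is not s-gonal.
s = 6: P(6, 20) = 780 and P(6, 21) = 861; 841 is not s-gonal.
s = 8: P(8, 17) = 833 and P(8, 18) = 936; 841 is not s-gonal.
Hits: s ∈ {4} → 1.

1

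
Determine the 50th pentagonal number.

50·(3·50 − 1)/2 = 50·149/2 = 3725.

3725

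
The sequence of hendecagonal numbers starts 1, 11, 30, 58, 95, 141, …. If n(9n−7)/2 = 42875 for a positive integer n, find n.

98

Set n(9n−7)/2 = 42875, giving 9n² − 7n − 85750 = 0.
The discriminant is 49 + 72·42875 = 3087049, and √3087049 = 1757.
So n = (7 + 1757) / 18 = 1764/18 = 98.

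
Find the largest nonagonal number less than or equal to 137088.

136719

Solve n(7n−5)/2 ≤ 137088 for integer n.
n = 198 gives 136719 ≤ 137088, while n = 199 gives 138106 > 137088; so the answer is 136719.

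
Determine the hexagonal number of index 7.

91

7·(2·7 − 1) = 7·13 = 91.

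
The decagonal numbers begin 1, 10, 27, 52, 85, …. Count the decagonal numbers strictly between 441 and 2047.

12

The n-th decagonal number is n(4n−3).
Smallest index with value > 441: n = 11 (giving 451).
Largest index with value < 2047: n = 22 (giving 1870).
Indices 11 through 22: 12 terms.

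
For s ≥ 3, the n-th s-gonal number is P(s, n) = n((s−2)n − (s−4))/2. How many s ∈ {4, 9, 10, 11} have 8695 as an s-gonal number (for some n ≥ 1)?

s = 4: P(4, 93) = 8649 and P(4, 94) = 8836; 8695 is not s-gonal.
s = 9: P(9, 50) = 8625 and P(9, 51) = 8976; 8695 is not s-gonal.
s = 10: P(10, 47) = 8695. ✓
s = 11: P(11, 44) = 8558 and P(11, 45) = 8955; 8695 is not s-gonal.
Hits: s ∈ {10} → 1.

1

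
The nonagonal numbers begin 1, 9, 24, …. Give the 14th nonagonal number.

The 14th nonagonal number is n(7n−5)/2 with n = 14.
14·(7·14 − 5)/2 = 14·93/2 = 651.

651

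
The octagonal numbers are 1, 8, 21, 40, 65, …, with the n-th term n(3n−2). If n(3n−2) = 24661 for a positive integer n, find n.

91

Set n(3n−2) = 24661, giving 3n² − 2n − 24661 = 0.
So n = (2 + 544) / 6 = 546/6 = 91.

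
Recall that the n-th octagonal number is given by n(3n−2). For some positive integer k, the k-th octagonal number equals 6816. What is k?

48

Set n(3n−2) = 6816, giving 3n² − 2n − 6816 = 0.
So n = (2 + 286) / 6 = 288/6 = 48.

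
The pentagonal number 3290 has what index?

47

Set n(3n−1)/2 = 3290, giving 3n² − n − 6580 = 0.
The discriminant is 1 + 24·3290 = 78961, and √78961 = 281.
So n = (1 + 281) / 6 = 282/6 = 47.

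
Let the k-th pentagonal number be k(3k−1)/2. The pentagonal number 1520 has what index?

Set n(3n−1)/2 = 1520, giving 3n² − n − 3040 = 0.
So n = (1 + 191) / 6 = 192/6 = 32.

32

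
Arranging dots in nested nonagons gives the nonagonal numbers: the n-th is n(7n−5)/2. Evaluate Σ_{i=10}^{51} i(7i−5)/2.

155141

Σ i(7i−5)/2 = (7Σi² − 5Σi) / 2 over i = 10..51.
Σi = 1326 − 45 = 1281 and Σi² = 45526 − 285 = 45241.
(7·45241 − 5·1281) / 2 = 310282/2 = 155141.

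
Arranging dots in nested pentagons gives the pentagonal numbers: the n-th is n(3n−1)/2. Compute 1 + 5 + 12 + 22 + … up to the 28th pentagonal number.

Σ i(3i−1)/2 = (3Σi² − Σi) / 2 over i = 1..28.
Σi = 406 and Σi² = 7714.
(3·7714 − 1·406) / 2 = 22736/2 = 11368.

11368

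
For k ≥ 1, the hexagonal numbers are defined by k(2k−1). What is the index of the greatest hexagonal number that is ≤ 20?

Solve n(2n−1) ≤ 20 for integer n.
n = 3 gives 15 ≤ 20, while n = 4 gives 28 > 20; so the answer is index 3.

3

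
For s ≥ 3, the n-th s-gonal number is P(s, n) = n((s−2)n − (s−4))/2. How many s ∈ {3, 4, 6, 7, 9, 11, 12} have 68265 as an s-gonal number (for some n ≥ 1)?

2

s = 3: P(3, 369) = 68265. ✓
s = 4: P(4, 261) = 68121 and P(4, 262) = 68644; 68265 is not s-gonal.
s = 6: P(6, 185) = 68265. ✓
s = 7: P(7, 165) = 67815 and P(7, 166) = 68641; 68265 is not s-gonal.
s = 9: P(9, 140) = 68250 and P(9, 141) = 69231; 68265 is not s-gonal.
s = 11: P(11, 123) = 67650 and P(11, 124) = 68758; 68265 is not s-gonal.
s = 12: P(12, 117) = 67977 and P(12, 118) = 69148; 68265 is not s-gonal.
Hits: s ∈ {3, 6} → 2.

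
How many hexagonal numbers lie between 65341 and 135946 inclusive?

80

The n-th hexagonal number is n(2n−1).
Smallest index with value ≥ 65341: n = 181 (giving 65341).
Largest index with value ≤ 135946: n = 260 (giving 134940).
Indices 181 through 260: 80 terms.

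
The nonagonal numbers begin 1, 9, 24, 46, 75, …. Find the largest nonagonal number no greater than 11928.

Solve n(7n−5)/2 ≤ 11928 for integer n.
n = 58 gives 11629 ≤ 11928, while n = 59 gives 12036 > 11928; so the answer is 11629.

11629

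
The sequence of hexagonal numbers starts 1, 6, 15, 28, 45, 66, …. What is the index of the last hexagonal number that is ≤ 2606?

36

Solve n(2n−1) ≤ 2606 for integer n.
n = 36 gives 2556 ≤ 2606, while n = 37 gives 2701 > 2606; so the answer is index 36.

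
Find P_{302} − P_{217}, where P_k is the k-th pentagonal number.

302·(3·302 − 1)/2 = 136655 and 217·(3·217 − 1)/2 = 70525.
Difference: 136655 − 70525 = 66130.

66130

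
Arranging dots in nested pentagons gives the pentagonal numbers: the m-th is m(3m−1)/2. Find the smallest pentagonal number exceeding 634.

651

Solve n(3n−1)/2 > 634 for integer n.
The largest n with value ≤ 634 is 20 (since 590 ≤ 634 < 651), so the first above is n = 21, value 651.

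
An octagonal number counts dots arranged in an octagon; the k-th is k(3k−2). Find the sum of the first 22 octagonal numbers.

10879

Σ i(3i−2) = 3Σi² − 2Σi over i = 1..22.
Σi = 253 and Σi² = 3795.
3·3795 − 2·253 = 10879.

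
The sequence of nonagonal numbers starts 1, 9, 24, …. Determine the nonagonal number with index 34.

The 34th nonagonal number is n(7n−5)/2 with n = 34.
34·(7·34 − 5)/2 = 34·233/2 = 3961.

3961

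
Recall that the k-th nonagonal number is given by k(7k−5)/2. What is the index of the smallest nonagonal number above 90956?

162

Solve n(7n−5)/2 > 90956 for integer n.
The largest n with value ≤ 90956 is 161 (since 90321 ≤ 90956 < 91449), so the first above is n = 162, value 91449.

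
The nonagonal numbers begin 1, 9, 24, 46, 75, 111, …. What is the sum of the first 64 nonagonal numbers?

Σ i(7i−5)/2 = (7Σi² − 5Σi) / 2 over i = 1..64.
Σi = 2080 and Σi² = 89440.
(7·89440 − 5·2080) / 2 = 615680/2 = 307840.

307840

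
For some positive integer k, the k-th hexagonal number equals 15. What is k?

Set n(2n−1) = 15, giving 2n² − n − 15 = 0.
So n = (1 + 11) / 4 = 12/4 = 3.

3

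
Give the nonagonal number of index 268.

250714

The 268th nonagonal number is n(7n−5)/2 with n = 268.
268·(7·268 − 5)/2 = 268·1871/2 = 250714.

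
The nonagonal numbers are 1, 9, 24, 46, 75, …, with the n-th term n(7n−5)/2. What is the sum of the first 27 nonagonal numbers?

Σ i(7i−5)/2 = (7Σi² − 5Σi) / 2 over i = 1..27.
Σi = 378 and Σi² = 6930.
(7·6930 − 5·378) / 2 = 46620/2 = 23310.

23310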